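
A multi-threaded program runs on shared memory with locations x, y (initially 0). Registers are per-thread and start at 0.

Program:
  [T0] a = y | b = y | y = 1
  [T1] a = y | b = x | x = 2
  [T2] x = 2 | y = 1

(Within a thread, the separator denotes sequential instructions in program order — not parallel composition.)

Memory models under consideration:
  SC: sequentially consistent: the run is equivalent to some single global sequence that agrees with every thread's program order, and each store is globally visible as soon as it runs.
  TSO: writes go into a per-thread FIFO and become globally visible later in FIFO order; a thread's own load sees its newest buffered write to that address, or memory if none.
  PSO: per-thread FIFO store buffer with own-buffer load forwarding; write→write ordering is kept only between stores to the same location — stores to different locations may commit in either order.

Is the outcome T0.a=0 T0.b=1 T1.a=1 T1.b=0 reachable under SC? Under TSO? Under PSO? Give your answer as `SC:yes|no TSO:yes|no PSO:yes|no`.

SC:no TSO:no PSO:yes

outcome vector order: (T0.a,T0.b,T1.a,T1.b)
[SC] allowed = {0000; 0002; 0010; 0012; 0100; 0102; 0112; 1100; 1102; 1112}
[TSO] allowed = {0000; 0002; 0010; 0012; 0100; 0102; 0112; 1100; 1102; 1112}
[PSO] allowed = {0000; 0002; 0010; 0012; 0100; 0102; 0110; 0112; 1100; 1102; 1110; 1112}
target 0110 ∈ {PSO}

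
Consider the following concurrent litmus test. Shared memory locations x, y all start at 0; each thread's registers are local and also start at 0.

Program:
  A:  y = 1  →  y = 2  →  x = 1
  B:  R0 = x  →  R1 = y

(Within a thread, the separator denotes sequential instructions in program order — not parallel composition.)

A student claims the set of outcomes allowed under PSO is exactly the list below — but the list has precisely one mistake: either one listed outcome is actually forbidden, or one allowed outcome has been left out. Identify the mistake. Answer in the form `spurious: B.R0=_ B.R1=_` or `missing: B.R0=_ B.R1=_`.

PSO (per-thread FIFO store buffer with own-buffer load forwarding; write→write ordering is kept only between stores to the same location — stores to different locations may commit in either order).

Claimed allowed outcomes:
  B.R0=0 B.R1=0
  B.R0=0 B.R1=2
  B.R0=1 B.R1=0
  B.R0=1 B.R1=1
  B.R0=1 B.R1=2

outcome vector order: (B.R0,B.R1)
PSO: 6 outcomes — {(0,0); (0,1); (0,2); (1,0); (1,1); (1,2)}
PSO∖claimed = {(0,1)}

missing: B.R0=0 B.R1=1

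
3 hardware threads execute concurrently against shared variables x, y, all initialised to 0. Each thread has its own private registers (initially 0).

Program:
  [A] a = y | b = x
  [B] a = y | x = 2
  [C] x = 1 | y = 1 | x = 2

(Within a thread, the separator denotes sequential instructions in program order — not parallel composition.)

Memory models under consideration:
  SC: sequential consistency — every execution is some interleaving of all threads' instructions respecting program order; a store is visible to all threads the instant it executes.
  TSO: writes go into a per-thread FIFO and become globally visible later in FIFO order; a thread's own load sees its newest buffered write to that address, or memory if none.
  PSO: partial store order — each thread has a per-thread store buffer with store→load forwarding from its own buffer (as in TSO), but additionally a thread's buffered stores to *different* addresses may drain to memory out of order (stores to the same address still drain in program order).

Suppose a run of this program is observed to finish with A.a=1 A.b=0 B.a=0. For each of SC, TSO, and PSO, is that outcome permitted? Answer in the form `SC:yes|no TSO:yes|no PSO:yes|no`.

SC:no TSO:no PSO:yes

outcome vector order: (A.a,A.b,B.a)
SC: 10 outcomes — {<0 0 0>, <0 0 1>, <0 1 0>, <0 1 1>, <0 2 0>, <0 2 1>, <1 1 0>, <1 1 1>, <1 2 0>, <1 2 1>}
TSO: 10 outcomes — {<0 0 0>, <0 0 1>, <0 1 0>, <0 1 1>, <0 2 0>, <0 2 1>, <1 1 0>, <1 1 1>, <1 2 0>, <1 2 1>}
PSO: 12 outcomes — {<0 0 0>, <0 0 1>, <0 1 0>, <0 1 1>, <0 2 0>, <0 2 1>, <1 0 0>, <1 0 1>, <1 1 0>, <1 1 1>, <1 2 0>, <1 2 1>}
target <1 0 0> ∈ {PSO}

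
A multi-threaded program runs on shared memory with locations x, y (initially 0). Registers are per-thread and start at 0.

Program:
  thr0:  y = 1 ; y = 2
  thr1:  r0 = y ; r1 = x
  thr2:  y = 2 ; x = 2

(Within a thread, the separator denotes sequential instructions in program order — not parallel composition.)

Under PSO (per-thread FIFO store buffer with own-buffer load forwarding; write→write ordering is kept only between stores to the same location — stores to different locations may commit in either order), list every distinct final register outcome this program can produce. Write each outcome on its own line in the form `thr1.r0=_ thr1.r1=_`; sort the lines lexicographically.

thr1.r0=0 thr1.r1=0
thr1.r0=0 thr1.r1=2
thr1.r0=1 thr1.r1=0
thr1.r0=1 thr1.r1=2
thr1.r0=2 thr1.r1=0
thr1.r0=2 thr1.r1=2

outcome vector order: (thr1.r0,thr1.r1)
|PSO outcomes| = 6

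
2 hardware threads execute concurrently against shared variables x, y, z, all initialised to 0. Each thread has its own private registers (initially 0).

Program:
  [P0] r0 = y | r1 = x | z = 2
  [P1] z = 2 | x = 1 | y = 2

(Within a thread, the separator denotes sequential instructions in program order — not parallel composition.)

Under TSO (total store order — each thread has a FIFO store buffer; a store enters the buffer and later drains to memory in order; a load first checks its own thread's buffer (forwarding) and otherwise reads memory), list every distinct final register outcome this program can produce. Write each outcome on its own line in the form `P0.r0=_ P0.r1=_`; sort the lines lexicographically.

P0.r0=0 P0.r1=0
P0.r0=0 P0.r1=1
P0.r0=2 P0.r1=1

outcome vector order: (P0.r0,P0.r1)
|TSO outcomes| = 3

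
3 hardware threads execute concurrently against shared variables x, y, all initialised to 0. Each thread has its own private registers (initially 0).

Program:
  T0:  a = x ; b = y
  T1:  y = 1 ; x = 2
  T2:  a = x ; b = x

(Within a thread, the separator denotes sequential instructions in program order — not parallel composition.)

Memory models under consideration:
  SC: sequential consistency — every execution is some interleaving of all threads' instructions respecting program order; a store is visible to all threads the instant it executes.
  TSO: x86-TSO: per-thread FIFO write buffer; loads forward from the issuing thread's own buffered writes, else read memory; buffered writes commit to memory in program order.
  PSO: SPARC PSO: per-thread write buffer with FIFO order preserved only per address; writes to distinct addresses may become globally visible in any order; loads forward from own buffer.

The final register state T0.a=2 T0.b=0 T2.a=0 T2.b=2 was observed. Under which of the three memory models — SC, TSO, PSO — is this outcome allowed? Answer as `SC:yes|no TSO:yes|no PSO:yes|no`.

SC:no TSO:no PSO:yes

outcome vector order: (T0.a,T0.b,T2.a,T2.b)
SC: 9 outcomes — {(0,0,0,0); (0,0,0,2); (0,0,2,2); (0,1,0,0); (0,1,0,2); (0,1,2,2); (2,1,0,0); (2,1,0,2); (2,1,2,2)}
TSO: 9 outcomes — {(0,0,0,0); (0,0,0,2); (0,0,2,2); (0,1,0,0); (0,1,0,2); (0,1,2,2); (2,1,0,0); (2,1,0,2); (2,1,2,2)}
PSO: 12 outcomes — {(0,0,0,0); (0,0,0,2); (0,0,2,2); (0,1,0,0); (0,1,0,2); (0,1,2,2); (2,0,0,0); (2,0,0,2); (2,0,2,2); (2,1,0,0); (2,1,0,2); (2,1,2,2)}
target (2,0,0,2) ∈ {PSO}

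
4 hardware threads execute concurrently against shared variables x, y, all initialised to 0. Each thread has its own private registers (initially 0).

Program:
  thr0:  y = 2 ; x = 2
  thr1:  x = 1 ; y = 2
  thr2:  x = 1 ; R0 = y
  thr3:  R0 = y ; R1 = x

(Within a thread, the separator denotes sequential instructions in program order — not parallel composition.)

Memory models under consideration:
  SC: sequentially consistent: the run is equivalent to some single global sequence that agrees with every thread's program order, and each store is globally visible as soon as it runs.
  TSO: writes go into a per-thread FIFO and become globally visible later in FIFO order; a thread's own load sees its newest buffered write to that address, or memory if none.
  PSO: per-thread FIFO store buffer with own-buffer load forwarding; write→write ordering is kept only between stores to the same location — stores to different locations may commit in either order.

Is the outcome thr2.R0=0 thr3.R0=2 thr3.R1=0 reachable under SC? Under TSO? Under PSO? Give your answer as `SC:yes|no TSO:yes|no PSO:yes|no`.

outcome vector order: (thr2.R0,thr3.R0,thr3.R1)
[SC] allowed = {(0,0,0) (0,0,1) (0,0,2) (0,2,1) (0,2,2) (2,0,0) (2,0,1) (2,0,2) (2,2,0) (2,2,1) (2,2,2)}
[TSO] allowed = {(0,0,0) (0,0,1) (0,0,2) (0,2,0) (0,2,1) (0,2,2) (2,0,0) (2,0,1) (2,0,2) (2,2,0) (2,2,1) (2,2,2)}
[PSO] allowed = {(0,0,0) (0,0,1) (0,0,2) (0,2,0) (0,2,1) (0,2,2) (2,0,0) (2,0,1) (2,0,2) (2,2,0) (2,2,1) (2,2,2)}
target (0,2,0) ∈ {TSO,PSO}

SC:no TSO:yes PSO:yes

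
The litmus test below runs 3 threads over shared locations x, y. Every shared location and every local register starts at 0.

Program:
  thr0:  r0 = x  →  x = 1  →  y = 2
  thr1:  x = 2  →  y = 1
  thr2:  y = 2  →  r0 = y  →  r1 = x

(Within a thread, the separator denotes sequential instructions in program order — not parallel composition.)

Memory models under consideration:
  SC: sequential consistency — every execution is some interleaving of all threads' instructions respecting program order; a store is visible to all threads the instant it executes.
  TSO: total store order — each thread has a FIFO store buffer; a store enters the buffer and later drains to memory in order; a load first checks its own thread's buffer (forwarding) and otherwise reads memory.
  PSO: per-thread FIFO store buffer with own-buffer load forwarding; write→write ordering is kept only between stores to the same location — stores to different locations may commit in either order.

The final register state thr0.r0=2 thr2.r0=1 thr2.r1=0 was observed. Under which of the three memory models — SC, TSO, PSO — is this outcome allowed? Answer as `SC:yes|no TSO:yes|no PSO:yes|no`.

outcome vector order: (thr0.r0,thr2.r0,thr2.r1)
under SC → 011, 012, 020, 021, 022, 211, 212, 220, 221, 222
under TSO → 011, 012, 020, 021, 022, 211, 212, 220, 221, 222
under PSO → 010, 011, 012, 020, 021, 022, 210, 211, 212, 220, 221, 222
target 210 ∈ {PSO}

SC:no TSO:no PSO:yes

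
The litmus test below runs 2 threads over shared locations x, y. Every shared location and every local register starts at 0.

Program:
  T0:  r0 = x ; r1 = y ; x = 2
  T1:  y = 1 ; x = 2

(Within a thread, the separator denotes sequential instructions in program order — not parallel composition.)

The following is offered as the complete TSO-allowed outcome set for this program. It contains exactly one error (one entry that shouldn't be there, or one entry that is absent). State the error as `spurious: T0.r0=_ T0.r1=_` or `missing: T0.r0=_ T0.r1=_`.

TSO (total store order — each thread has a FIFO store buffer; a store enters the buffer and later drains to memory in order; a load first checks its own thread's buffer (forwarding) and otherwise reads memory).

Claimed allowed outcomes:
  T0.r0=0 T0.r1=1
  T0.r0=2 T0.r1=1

outcome vector order: (T0.r0,T0.r1)
[TSO] allowed = {0/0, 0/1, 2/1}
TSO∖claimed = {0/0}

missing: T0.r0=0 T0.r1=0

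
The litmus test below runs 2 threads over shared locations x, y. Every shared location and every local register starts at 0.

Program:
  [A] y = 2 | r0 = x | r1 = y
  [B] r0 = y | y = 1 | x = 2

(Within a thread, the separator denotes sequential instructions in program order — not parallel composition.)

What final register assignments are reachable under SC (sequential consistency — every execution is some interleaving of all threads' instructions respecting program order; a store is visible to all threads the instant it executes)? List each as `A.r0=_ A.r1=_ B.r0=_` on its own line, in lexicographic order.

A.r0=0 A.r1=1 B.r0=0
A.r0=0 A.r1=1 B.r0=2
A.r0=0 A.r1=2 B.r0=0
A.r0=0 A.r1=2 B.r0=2
A.r0=2 A.r1=1 B.r0=0
A.r0=2 A.r1=1 B.r0=2
A.r0=2 A.r1=2 B.r0=0

outcome vector order: (A.r0,A.r1,B.r0)
|SC outcomes| = 7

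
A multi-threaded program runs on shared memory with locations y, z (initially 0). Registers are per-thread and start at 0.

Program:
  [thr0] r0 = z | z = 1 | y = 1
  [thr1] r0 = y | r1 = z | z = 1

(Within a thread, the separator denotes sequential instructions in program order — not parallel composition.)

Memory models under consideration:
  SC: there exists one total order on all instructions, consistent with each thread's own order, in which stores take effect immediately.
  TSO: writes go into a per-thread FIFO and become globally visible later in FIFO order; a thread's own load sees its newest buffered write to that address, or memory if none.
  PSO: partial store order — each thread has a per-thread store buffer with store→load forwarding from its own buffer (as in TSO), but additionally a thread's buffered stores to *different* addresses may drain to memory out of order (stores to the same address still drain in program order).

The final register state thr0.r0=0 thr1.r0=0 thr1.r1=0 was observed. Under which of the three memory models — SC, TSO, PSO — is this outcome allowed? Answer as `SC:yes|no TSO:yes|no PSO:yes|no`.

outcome vector order: (thr0.r0,thr1.r0,thr1.r1)
SC (4): 000 001 011 100
TSO (4): 000 001 011 100
PSO (5): 000 001 010 011 100
target 000 ∈ {SC,TSO,PSO}

SC:yes TSO:yes PSO:yes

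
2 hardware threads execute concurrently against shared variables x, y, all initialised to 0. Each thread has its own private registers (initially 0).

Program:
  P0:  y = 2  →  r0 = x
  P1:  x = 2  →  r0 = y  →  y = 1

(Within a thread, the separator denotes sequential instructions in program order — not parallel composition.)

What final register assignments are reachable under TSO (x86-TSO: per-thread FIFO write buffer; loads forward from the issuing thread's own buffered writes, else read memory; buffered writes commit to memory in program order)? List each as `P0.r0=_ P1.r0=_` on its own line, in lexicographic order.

P0.r0=0 P1.r0=0
P0.r0=0 P1.r0=2
P0.r0=2 P1.r0=0
P0.r0=2 P1.r0=2

outcome vector order: (P0.r0,P1.r0)
|TSO outcomes| = 4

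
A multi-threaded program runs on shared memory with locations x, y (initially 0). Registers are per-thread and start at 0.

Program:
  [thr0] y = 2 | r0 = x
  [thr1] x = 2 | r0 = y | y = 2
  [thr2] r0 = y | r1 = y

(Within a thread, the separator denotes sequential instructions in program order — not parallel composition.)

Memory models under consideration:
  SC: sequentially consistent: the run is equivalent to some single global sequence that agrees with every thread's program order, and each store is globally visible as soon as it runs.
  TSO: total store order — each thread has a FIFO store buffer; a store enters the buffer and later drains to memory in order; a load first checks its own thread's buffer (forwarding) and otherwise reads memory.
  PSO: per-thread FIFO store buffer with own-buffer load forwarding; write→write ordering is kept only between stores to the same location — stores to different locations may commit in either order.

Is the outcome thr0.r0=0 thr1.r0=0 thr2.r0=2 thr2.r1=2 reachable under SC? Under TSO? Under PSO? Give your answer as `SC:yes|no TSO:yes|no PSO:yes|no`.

outcome vector order: (thr0.r0,thr1.r0,thr2.r0,thr2.r1)
SC: 9 outcomes — {(0,2,0,0) (0,2,0,2) (0,2,2,2) (2,0,0,0) (2,0,0,2) (2,0,2,2) (2,2,0,0) (2,2,0,2) (2,2,2,2)}
TSO: 12 outcomes — {(0,0,0,0) (0,0,0,2) (0,0,2,2) (0,2,0,0) (0,2,0,2) (0,2,2,2) (2,0,0,0) (2,0,0,2) (2,0,2,2) (2,2,0,0) (2,2,0,2) (2,2,2,2)}
PSO: 12 outcomes — {(0,0,0,0) (0,0,0,2) (0,0,2,2) (0,2,0,0) (0,2,0,2) (0,2,2,2) (2,0,0,0) (2,0,0,2) (2,0,2,2) (2,2,0,0) (2,2,0,2) (2,2,2,2)}
target (0,0,2,2) ∈ {TSO,PSO}

SC:no TSO:yes PSO:yes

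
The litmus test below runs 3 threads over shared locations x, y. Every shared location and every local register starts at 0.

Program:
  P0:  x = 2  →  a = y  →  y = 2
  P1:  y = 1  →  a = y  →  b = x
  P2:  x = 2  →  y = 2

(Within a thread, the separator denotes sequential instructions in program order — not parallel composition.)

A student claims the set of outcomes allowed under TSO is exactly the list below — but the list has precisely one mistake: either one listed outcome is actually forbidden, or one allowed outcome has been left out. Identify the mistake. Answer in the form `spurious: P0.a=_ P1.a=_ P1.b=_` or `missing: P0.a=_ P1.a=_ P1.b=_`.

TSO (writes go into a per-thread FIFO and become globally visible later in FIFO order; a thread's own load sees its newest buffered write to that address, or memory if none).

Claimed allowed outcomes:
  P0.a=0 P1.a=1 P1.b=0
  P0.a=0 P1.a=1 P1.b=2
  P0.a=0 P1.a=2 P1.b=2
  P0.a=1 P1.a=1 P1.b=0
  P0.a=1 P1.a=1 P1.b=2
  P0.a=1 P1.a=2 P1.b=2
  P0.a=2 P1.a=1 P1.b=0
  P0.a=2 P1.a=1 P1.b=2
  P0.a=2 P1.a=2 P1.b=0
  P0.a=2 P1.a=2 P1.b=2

spurious: P0.a=2 P1.a=2 P1.b=0

outcome vector order: (P0.a,P1.a,P1.b)
[TSO] allowed = {(0,1,0); (0,1,2); (0,2,2); (1,1,0); (1,1,2); (1,2,2); (2,1,0); (2,1,2); (2,2,2)}
claimed∖TSO = {(2,2,0)}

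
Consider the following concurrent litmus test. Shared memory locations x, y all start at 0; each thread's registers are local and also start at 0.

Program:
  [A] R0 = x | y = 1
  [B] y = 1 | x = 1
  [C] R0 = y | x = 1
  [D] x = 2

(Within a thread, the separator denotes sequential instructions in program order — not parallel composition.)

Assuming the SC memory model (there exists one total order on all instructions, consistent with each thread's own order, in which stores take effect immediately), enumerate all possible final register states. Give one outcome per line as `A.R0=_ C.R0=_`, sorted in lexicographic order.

outcome vector order: (A.R0,C.R0)
|SC outcomes| = 6

A.R0=0 C.R0=0
A.R0=0 C.R0=1
A.R0=1 C.R0=0
A.R0=1 C.R0=1
A.R0=2 C.R0=0
A.R0=2 C.R0=1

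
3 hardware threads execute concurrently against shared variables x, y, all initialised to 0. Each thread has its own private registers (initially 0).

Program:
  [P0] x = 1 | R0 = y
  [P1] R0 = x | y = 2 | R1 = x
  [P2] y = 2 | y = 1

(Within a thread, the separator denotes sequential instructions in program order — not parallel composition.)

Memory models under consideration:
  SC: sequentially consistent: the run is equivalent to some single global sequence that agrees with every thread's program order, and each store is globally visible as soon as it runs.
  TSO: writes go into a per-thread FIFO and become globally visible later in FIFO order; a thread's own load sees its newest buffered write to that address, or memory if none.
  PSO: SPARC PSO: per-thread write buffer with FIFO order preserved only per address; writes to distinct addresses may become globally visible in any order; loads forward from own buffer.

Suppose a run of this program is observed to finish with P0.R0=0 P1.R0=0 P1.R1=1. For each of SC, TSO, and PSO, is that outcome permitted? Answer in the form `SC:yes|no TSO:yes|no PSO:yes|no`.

outcome vector order: (P0.R0,P1.R0,P1.R1)
[SC] allowed = {001 011 100 101 111 200 201 211}
[TSO] allowed = {000 001 011 100 101 111 200 201 211}
[PSO] allowed = {000 001 011 100 101 111 200 201 211}
target 001 ∈ {SC,TSO,PSO}

SC:yes TSO:yes PSO:yes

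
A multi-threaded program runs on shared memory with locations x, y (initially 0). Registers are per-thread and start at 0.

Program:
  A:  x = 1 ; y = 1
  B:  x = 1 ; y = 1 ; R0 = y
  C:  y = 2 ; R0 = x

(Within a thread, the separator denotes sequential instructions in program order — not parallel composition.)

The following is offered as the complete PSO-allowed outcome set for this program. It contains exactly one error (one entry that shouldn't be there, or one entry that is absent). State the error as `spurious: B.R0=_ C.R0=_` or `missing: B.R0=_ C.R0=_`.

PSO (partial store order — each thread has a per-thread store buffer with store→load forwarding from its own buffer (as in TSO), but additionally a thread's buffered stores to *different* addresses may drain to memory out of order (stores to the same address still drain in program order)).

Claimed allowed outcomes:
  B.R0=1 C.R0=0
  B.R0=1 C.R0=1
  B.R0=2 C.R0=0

outcome vector order: (B.R0,C.R0)
PSO: 4 outcomes — {(1,0), (1,1), (2,0), (2,1)}
PSO∖claimed = {(2,1)}

missing: B.R0=2 C.R0=1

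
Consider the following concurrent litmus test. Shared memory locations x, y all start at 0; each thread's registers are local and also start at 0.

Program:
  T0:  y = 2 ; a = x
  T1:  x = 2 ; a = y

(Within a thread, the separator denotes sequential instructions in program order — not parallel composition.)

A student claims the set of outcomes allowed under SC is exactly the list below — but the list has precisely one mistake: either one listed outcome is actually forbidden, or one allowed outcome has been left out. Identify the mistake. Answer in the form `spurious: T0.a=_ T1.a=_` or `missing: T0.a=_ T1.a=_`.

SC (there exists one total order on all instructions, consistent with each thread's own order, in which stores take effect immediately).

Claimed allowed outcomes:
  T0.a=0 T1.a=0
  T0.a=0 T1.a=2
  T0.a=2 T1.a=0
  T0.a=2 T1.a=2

spurious: T0.a=0 T1.a=0

outcome vector order: (T0.a,T1.a)
SC: 3 outcomes — {02, 20, 22}
claimed∖SC = {00}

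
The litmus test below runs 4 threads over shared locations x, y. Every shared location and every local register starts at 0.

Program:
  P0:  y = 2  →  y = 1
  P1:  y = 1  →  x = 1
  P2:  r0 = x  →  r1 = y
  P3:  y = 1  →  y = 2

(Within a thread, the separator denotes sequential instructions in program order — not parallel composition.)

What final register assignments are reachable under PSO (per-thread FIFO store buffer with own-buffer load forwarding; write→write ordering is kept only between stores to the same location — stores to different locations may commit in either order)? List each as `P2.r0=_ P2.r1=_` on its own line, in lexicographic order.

outcome vector order: (P2.r0,P2.r1)
|PSO outcomes| = 6

P2.r0=0 P2.r1=0
P2.r0=0 P2.r1=1
P2.r0=0 P2.r1=2
P2.r0=1 P2.r1=0
P2.r0=1 P2.r1=1
P2.r0=1 P2.r1=2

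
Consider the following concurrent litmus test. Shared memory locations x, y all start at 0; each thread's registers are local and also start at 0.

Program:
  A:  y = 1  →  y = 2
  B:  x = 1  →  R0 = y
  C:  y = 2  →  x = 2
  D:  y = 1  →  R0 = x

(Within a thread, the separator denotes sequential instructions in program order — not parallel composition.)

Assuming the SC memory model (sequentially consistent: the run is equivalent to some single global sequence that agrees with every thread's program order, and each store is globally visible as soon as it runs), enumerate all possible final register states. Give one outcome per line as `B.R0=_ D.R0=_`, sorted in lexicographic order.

outcome vector order: (B.R0,D.R0)
|SC outcomes| = 8

B.R0=0 D.R0=1
B.R0=0 D.R0=2
B.R0=1 D.R0=0
B.R0=1 D.R0=1
B.R0=1 D.R0=2
B.R0=2 D.R0=0
B.R0=2 D.R0=1
B.R0=2 D.R0=2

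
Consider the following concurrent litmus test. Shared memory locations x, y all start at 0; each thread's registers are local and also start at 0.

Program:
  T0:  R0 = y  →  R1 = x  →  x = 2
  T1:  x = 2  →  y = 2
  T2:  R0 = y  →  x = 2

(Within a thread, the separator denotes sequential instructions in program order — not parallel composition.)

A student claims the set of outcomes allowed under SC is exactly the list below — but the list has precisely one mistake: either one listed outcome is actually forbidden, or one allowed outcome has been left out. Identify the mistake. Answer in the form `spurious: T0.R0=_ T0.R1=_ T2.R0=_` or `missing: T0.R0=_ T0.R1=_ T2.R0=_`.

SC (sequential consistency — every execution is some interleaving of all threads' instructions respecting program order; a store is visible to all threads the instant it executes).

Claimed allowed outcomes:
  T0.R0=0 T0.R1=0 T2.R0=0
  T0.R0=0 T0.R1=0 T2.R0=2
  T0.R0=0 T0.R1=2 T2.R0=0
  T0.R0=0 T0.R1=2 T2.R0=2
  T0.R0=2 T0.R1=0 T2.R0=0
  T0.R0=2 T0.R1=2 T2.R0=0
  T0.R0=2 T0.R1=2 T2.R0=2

spurious: T0.R0=2 T0.R1=0 T2.R0=0

outcome vector order: (T0.R0,T0.R1,T2.R0)
[SC] allowed = {0/0/0; 0/0/2; 0/2/0; 0/2/2; 2/2/0; 2/2/2}
claimed∖SC = {2/0/0}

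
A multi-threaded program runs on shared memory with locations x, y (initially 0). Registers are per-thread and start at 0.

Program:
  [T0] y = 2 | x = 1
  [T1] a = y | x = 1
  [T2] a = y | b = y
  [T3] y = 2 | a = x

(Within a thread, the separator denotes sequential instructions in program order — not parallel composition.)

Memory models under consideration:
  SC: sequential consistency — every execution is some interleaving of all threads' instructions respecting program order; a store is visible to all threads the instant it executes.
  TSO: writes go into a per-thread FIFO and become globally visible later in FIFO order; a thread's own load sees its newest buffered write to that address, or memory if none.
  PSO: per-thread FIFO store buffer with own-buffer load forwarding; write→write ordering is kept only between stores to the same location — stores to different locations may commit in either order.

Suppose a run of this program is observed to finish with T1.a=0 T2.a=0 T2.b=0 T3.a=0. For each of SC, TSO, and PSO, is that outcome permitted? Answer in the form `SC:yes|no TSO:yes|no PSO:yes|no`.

outcome vector order: (T1.a,T2.a,T2.b,T3.a)
under SC → <0 0 0 0>; <0 0 0 1>; <0 0 2 0>; <0 0 2 1>; <0 2 2 0>; <0 2 2 1>; <2 0 0 0>; <2 0 0 1>; <2 0 2 0>; <2 0 2 1>; <2 2 2 0>; <2 2 2 1>
under TSO → <0 0 0 0>; <0 0 0 1>; <0 0 2 0>; <0 0 2 1>; <0 2 2 0>; <0 2 2 1>; <2 0 0 0>; <2 0 0 1>; <2 0 2 0>; <2 0 2 1>; <2 2 2 0>; <2 2 2 1>
under PSO → <0 0 0 0>; <0 0 0 1>; <0 0 2 0>; <0 0 2 1>; <0 2 2 0>; <0 2 2 1>; <2 0 0 0>; <2 0 0 1>; <2 0 2 0>; <2 0 2 1>; <2 2 2 0>; <2 2 2 1>
target <0 0 0 0> ∈ {SC,TSO,PSO}

SC:yes TSO:yes PSO:yes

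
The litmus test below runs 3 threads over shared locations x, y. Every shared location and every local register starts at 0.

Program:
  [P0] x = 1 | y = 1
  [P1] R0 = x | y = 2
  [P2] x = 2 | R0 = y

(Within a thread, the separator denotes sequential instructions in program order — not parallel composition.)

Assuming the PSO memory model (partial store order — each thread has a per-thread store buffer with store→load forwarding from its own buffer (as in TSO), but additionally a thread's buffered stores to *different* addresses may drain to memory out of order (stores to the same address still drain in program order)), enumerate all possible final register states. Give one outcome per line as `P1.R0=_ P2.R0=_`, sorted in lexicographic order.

outcome vector order: (P1.R0,P2.R0)
|PSO outcomes| = 9

P1.R0=0 P2.R0=0
P1.R0=0 P2.R0=1
P1.R0=0 P2.R0=2
P1.R0=1 P2.R0=0
P1.R0=1 P2.R0=1
P1.R0=1 P2.R0=2
P1.R0=2 P2.R0=0
P1.R0=2 P2.R0=1
P1.R0=2 P2.R0=2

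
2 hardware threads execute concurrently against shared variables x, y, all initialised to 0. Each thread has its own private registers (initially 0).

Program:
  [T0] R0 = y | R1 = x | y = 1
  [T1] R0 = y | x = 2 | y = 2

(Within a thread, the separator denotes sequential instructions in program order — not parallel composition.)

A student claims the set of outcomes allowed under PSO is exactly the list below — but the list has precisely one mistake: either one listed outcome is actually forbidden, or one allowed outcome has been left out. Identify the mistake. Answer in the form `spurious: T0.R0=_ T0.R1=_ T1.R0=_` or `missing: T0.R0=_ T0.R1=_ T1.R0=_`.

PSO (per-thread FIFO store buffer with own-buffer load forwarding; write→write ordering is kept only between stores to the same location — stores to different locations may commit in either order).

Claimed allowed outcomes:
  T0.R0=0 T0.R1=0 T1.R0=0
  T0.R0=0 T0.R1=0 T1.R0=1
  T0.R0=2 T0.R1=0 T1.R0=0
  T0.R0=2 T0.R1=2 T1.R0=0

outcome vector order: (T0.R0,T0.R1,T1.R0)
PSO (5): 0/0/0; 0/0/1; 0/2/0; 2/0/0; 2/2/0
PSO∖claimed = {0/2/0}

missing: T0.R0=0 T0.R1=2 T1.R0=0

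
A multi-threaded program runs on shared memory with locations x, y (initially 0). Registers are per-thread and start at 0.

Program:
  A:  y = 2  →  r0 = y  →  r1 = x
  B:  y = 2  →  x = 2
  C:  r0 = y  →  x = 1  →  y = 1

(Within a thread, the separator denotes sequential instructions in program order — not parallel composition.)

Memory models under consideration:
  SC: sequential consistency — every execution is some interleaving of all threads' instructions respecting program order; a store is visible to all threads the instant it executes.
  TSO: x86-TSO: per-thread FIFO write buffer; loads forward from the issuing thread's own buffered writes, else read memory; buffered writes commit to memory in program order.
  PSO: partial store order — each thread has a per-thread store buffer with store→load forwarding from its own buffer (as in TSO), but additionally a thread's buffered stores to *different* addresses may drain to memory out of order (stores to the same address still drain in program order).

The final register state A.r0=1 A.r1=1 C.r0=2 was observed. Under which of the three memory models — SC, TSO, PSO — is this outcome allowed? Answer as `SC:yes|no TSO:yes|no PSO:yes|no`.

outcome vector order: (A.r0,A.r1,C.r0)
SC (10): (1,1,0); (1,1,2); (1,2,0); (1,2,2); (2,0,0); (2,0,2); (2,1,0); (2,1,2); (2,2,0); (2,2,2)
TSO (10): (1,1,0); (1,1,2); (1,2,0); (1,2,2); (2,0,0); (2,0,2); (2,1,0); (2,1,2); (2,2,0); (2,2,2)
PSO (12): (1,0,0); (1,0,2); (1,1,0); (1,1,2); (1,2,0); (1,2,2); (2,0,0); (2,0,2); (2,1,0); (2,1,2); (2,2,0); (2,2,2)
target (1,1,2) ∈ {SC,TSO,PSO}

SC:yes TSO:yes PSO:yes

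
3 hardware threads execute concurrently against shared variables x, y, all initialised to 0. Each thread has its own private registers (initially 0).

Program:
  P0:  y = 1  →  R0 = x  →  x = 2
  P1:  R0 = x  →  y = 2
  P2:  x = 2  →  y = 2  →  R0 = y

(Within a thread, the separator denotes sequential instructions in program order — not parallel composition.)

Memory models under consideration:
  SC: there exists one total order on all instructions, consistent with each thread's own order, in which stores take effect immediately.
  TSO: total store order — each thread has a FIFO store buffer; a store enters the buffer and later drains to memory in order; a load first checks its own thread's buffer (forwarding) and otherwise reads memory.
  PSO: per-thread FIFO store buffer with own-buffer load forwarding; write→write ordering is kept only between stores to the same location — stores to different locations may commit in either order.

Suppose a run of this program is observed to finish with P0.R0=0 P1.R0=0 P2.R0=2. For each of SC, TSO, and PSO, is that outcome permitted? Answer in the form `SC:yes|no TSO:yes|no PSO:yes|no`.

outcome vector order: (P0.R0,P1.R0,P2.R0)
[SC] allowed = {002 022 201 202 221 222}
[TSO] allowed = {001 002 021 022 201 202 221 222}
[PSO] allowed = {001 002 021 022 201 202 221 222}
target 002 ∈ {SC,TSO,PSO}

SC:yes TSO:yes PSO:yes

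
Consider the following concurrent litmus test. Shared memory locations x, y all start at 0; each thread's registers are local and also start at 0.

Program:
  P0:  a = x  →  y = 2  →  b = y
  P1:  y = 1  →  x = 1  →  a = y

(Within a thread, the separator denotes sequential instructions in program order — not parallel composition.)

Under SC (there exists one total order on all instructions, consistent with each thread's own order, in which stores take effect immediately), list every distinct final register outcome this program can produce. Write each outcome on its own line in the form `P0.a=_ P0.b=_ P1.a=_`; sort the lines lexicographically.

outcome vector order: (P0.a,P0.b,P1.a)
|SC outcomes| = 5

P0.a=0 P0.b=1 P1.a=1
P0.a=0 P0.b=2 P1.a=1
P0.a=0 P0.b=2 P1.a=2
P0.a=1 P0.b=2 P1.a=1
P0.a=1 P0.b=2 P1.a=2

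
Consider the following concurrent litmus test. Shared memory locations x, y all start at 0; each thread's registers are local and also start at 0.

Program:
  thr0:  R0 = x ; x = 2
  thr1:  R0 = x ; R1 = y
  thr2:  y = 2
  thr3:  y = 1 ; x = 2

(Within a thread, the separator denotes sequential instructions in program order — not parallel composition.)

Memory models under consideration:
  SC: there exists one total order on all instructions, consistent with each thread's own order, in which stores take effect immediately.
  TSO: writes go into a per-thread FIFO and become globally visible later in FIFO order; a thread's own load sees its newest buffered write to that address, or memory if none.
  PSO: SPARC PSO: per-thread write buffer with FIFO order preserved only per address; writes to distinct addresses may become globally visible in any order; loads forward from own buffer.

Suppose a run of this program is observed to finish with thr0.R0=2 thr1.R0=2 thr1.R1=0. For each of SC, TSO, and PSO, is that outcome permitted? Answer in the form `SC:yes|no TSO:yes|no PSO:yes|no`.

SC:no TSO:no PSO:yes

outcome vector order: (thr0.R0,thr1.R0,thr1.R1)
SC: 11 outcomes — {<0 0 0>, <0 0 1>, <0 0 2>, <0 2 0>, <0 2 1>, <0 2 2>, <2 0 0>, <2 0 1>, <2 0 2>, <2 2 1>, <2 2 2>}
TSO: 11 outcomes — {<0 0 0>, <0 0 1>, <0 0 2>, <0 2 0>, <0 2 1>, <0 2 2>, <2 0 0>, <2 0 1>, <2 0 2>, <2 2 1>, <2 2 2>}
PSO: 12 outcomes — {<0 0 0>, <0 0 1>, <0 0 2>, <0 2 0>, <0 2 1>, <0 2 2>, <2 0 0>, <2 0 1>, <2 0 2>, <2 2 0>, <2 2 1>, <2 2 2>}
target <2 2 0> ∈ {PSO}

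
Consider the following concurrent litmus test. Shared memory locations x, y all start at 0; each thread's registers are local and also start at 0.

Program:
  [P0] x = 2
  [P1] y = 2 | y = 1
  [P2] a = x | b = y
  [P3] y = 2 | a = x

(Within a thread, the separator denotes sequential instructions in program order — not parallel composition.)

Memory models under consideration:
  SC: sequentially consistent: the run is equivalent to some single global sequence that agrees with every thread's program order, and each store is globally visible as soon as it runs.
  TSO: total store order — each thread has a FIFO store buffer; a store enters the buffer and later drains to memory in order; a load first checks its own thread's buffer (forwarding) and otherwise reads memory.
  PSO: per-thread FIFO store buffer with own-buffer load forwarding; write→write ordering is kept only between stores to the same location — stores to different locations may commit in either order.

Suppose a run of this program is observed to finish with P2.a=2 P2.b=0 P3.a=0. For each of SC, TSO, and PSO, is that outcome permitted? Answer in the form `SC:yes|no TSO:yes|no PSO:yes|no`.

SC:no TSO:yes PSO:yes

outcome vector order: (P2.a,P2.b,P3.a)
under SC → 000; 002; 010; 012; 020; 022; 202; 210; 212; 220; 222
under TSO → 000; 002; 010; 012; 020; 022; 200; 202; 210; 212; 220; 222
under PSO → 000; 002; 010; 012; 020; 022; 200; 202; 210; 212; 220; 222
target 200 ∈ {TSO,PSO}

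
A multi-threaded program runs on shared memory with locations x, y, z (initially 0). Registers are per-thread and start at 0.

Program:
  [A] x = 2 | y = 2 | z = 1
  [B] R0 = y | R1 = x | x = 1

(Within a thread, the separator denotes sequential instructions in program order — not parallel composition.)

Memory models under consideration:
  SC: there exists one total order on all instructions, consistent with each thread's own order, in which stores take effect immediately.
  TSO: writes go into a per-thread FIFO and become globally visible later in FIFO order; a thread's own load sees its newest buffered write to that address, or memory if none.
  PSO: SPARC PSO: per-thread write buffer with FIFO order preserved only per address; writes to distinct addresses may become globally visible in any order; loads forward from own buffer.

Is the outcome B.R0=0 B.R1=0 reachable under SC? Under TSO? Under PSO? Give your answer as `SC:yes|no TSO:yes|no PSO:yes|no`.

SC:yes TSO:yes PSO:yes

outcome vector order: (B.R0,B.R1)
SC (3): 0/0 0/2 2/2
TSO (3): 0/0 0/2 2/2
PSO (4): 0/0 0/2 2/0 2/2
target 0/0 ∈ {SC,TSO,PSO}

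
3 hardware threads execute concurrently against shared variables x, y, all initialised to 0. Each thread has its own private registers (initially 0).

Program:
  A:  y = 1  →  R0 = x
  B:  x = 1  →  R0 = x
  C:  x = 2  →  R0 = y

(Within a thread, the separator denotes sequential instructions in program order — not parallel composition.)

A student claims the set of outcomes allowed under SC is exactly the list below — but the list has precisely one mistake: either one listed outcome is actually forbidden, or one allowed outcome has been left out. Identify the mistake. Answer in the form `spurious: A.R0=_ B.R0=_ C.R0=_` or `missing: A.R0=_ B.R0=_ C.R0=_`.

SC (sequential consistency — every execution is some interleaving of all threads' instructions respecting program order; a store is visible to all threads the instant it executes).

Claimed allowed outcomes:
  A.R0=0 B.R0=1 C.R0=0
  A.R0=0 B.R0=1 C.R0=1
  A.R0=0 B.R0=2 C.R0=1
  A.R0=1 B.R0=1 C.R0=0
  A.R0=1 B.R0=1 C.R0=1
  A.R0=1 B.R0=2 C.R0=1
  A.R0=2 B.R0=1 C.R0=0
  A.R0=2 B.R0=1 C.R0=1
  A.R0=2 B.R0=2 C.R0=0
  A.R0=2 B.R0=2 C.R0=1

spurious: A.R0=0 B.R0=1 C.R0=0

outcome vector order: (A.R0,B.R0,C.R0)
SC (9): 0/1/1, 0/2/1, 1/1/0, 1/1/1, 1/2/1, 2/1/0, 2/1/1, 2/2/0, 2/2/1
claimed∖SC = {0/1/0}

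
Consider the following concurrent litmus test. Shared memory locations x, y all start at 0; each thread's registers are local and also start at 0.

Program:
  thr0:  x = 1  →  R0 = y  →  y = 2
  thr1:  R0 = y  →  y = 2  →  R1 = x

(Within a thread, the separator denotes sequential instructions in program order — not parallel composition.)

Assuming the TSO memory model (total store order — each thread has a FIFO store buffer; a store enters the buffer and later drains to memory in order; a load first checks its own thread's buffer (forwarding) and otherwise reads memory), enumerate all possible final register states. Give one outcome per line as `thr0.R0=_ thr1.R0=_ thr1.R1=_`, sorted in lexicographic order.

outcome vector order: (thr0.R0,thr1.R0,thr1.R1)
|TSO outcomes| = 5

thr0.R0=0 thr1.R0=0 thr1.R1=0
thr0.R0=0 thr1.R0=0 thr1.R1=1
thr0.R0=0 thr1.R0=2 thr1.R1=1
thr0.R0=2 thr1.R0=0 thr1.R1=0
thr0.R0=2 thr1.R0=0 thr1.R1=1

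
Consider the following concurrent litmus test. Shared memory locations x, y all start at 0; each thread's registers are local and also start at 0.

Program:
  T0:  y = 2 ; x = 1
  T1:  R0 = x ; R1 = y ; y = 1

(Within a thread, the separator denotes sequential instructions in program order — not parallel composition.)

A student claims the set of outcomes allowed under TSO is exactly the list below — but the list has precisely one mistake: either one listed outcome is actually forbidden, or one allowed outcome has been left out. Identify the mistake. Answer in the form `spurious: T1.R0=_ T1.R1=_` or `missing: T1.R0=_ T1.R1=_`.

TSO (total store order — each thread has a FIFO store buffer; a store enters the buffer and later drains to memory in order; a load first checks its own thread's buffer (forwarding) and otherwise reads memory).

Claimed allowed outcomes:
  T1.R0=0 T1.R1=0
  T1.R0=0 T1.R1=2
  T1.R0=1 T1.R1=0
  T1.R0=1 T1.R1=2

spurious: T1.R0=1 T1.R1=0

outcome vector order: (T1.R0,T1.R1)
under TSO → 00; 02; 12
claimed∖TSO = {10}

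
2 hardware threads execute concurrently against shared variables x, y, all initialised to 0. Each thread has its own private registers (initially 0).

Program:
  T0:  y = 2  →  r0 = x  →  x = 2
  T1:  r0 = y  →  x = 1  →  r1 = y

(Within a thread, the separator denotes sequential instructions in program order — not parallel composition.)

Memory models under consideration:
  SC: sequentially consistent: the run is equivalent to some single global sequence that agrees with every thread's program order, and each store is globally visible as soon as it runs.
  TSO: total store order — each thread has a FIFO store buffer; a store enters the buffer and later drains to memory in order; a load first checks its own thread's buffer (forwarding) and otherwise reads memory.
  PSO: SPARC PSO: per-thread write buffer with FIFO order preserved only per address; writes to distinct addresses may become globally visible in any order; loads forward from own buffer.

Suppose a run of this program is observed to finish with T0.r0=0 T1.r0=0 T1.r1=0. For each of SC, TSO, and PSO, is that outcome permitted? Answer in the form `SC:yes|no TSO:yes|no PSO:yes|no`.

SC:no TSO:yes PSO:yes

outcome vector order: (T0.r0,T1.r0,T1.r1)
under SC → <0 0 2>, <0 2 2>, <1 0 0>, <1 0 2>, <1 2 2>
under TSO → <0 0 0>, <0 0 2>, <0 2 2>, <1 0 0>, <1 0 2>, <1 2 2>
under PSO → <0 0 0>, <0 0 2>, <0 2 2>, <1 0 0>, <1 0 2>, <1 2 2>
target <0 0 0> ∈ {TSO,PSO}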